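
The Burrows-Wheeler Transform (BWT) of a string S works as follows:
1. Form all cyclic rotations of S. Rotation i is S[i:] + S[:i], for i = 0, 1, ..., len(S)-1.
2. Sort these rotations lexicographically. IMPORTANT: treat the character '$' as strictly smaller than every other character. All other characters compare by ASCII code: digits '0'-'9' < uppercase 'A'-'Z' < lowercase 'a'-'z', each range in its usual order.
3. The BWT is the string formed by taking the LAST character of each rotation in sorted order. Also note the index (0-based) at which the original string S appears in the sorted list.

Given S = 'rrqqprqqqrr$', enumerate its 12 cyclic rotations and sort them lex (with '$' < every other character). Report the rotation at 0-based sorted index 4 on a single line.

Answer: qqqrr$rrqqpr

Derivation:
All 12 rotations (rotation i = S[i:]+S[:i]):
  rot[0] = rrqqprqqqrr$
  rot[1] = rqqprqqqrr$r
  rot[2] = qqprqqqrr$rr
  rot[3] = qprqqqrr$rrq
  rot[4] = prqqqrr$rrqq
  rot[5] = rqqqrr$rrqqp
  rot[6] = qqqrr$rrqqpr
  rot[7] = qqrr$rrqqprq
  rot[8] = qrr$rrqqprqq
  rot[9] = rr$rrqqprqqq
  rot[10] = r$rrqqprqqqr
  rot[11] = $rrqqprqqqrr
Sorted (with $ < everything):
  sorted[0] = $rrqqprqqqrr
  sorted[1] = prqqqrr$rrqq
  sorted[2] = qprqqqrr$rrq
  sorted[3] = qqprqqqrr$rr
  sorted[4] = qqqrr$rrqqpr
  sorted[5] = qqrr$rrqqprq
  sorted[6] = qrr$rrqqprqq
  sorted[7] = r$rrqqprqqqr
  sorted[8] = rqqprqqqrr$r
  sorted[9] = rqqqrr$rrqqp
  sorted[10] = rr$rrqqprqqq
  sorted[11] = rrqqprqqqrr$
sorted[4] = qqqrr$rrqqpr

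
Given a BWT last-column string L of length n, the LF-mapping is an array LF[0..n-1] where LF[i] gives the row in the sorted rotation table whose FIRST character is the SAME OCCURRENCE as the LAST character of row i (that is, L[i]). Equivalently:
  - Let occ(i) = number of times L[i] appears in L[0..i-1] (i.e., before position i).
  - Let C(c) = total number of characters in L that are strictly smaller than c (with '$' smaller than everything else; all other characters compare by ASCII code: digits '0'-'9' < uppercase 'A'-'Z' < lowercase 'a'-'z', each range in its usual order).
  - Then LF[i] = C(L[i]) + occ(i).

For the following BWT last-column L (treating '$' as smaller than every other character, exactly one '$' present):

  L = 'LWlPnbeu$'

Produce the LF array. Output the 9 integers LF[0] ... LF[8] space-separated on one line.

Answer: 1 3 6 2 7 4 5 8 0

Derivation:
Char counts: '$':1, 'L':1, 'P':1, 'W':1, 'b':1, 'e':1, 'l':1, 'n':1, 'u':1
C (first-col start): C('$')=0, C('L')=1, C('P')=2, C('W')=3, C('b')=4, C('e')=5, C('l')=6, C('n')=7, C('u')=8
L[0]='L': occ=0, LF[0]=C('L')+0=1+0=1
L[1]='W': occ=0, LF[1]=C('W')+0=3+0=3
L[2]='l': occ=0, LF[2]=C('l')+0=6+0=6
L[3]='P': occ=0, LF[3]=C('P')+0=2+0=2
L[4]='n': occ=0, LF[4]=C('n')+0=7+0=7
L[5]='b': occ=0, LF[5]=C('b')+0=4+0=4
L[6]='e': occ=0, LF[6]=C('e')+0=5+0=5
L[7]='u': occ=0, LF[7]=C('u')+0=8+0=8
L[8]='$': occ=0, LF[8]=C('$')+0=0+0=0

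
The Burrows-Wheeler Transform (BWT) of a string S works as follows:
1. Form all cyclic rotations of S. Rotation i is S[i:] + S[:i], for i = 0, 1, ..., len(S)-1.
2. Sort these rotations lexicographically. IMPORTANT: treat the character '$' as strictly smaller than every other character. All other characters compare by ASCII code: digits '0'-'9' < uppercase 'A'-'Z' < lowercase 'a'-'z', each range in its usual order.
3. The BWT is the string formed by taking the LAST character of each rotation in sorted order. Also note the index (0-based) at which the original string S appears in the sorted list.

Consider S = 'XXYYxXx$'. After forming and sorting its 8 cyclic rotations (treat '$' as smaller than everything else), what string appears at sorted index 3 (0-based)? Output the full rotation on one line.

All 8 rotations (rotation i = S[i:]+S[:i]):
  rot[0] = XXYYxXx$
  rot[1] = XYYxXx$X
  rot[2] = YYxXx$XX
  rot[3] = YxXx$XXY
  rot[4] = xXx$XXYY
  rot[5] = Xx$XXYYx
  rot[6] = x$XXYYxX
  rot[7] = $XXYYxXx
Sorted (with $ < everything):
  sorted[0] = $XXYYxXx
  sorted[1] = XXYYxXx$
  sorted[2] = XYYxXx$X
  sorted[3] = Xx$XXYYx
  sorted[4] = YYxXx$XX
  sorted[5] = YxXx$XXY
  sorted[6] = x$XXYYxX
  sorted[7] = xXx$XXYY
sorted[3] = Xx$XXYYx

Answer: Xx$XXYYx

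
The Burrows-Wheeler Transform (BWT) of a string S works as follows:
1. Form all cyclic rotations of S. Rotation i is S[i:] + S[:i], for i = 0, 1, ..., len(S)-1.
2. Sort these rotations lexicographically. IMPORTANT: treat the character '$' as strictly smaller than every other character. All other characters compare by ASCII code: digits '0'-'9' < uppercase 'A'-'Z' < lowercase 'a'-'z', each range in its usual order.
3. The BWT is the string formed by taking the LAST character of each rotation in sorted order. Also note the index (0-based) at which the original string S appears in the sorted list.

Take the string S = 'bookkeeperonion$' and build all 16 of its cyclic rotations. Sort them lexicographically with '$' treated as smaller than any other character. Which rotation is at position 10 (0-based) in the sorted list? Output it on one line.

All 16 rotations (rotation i = S[i:]+S[:i]):
  rot[0] = bookkeeperonion$
  rot[1] = ookkeeperonion$b
  rot[2] = okkeeperonion$bo
  rot[3] = kkeeperonion$boo
  rot[4] = keeperonion$book
  rot[5] = eeperonion$bookk
  rot[6] = eperonion$bookke
  rot[7] = peronion$bookkee
  rot[8] = eronion$bookkeep
  rot[9] = ronion$bookkeepe
  rot[10] = onion$bookkeeper
  rot[11] = nion$bookkeepero
  rot[12] = ion$bookkeeperon
  rot[13] = on$bookkeeperoni
  rot[14] = n$bookkeeperonio
  rot[15] = $bookkeeperonion
Sorted (with $ < everything):
  sorted[0] = $bookkeeperonion
  sorted[1] = bookkeeperonion$
  sorted[2] = eeperonion$bookk
  sorted[3] = eperonion$bookke
  sorted[4] = eronion$bookkeep
  sorted[5] = ion$bookkeeperon
  sorted[6] = keeperonion$book
  sorted[7] = kkeeperonion$boo
  sorted[8] = n$bookkeeperonio
  sorted[9] = nion$bookkeepero
  sorted[10] = okkeeperonion$bo
  sorted[11] = on$bookkeeperoni
  sorted[12] = onion$bookkeeper
  sorted[13] = ookkeeperonion$b
  sorted[14] = peronion$bookkee
  sorted[15] = ronion$bookkeepe
sorted[10] = okkeeperonion$bo

Answer: okkeeperonion$bo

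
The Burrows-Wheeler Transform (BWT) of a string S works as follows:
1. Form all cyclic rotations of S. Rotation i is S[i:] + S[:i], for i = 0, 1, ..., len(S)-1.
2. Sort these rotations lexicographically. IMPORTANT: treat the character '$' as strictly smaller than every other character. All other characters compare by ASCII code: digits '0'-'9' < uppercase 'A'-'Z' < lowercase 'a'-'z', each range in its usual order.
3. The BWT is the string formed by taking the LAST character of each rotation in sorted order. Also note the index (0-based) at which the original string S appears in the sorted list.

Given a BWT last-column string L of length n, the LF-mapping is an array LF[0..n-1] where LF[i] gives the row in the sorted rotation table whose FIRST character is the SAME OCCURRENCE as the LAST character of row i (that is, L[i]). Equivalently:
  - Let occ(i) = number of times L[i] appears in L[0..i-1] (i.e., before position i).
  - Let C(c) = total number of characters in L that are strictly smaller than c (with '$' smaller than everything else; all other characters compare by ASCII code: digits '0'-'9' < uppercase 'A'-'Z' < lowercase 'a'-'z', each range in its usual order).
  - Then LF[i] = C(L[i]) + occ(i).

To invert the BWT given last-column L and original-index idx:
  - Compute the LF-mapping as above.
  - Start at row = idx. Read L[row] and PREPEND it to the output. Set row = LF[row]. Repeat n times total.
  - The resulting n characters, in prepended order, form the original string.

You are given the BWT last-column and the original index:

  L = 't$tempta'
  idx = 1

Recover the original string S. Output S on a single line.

LF mapping: 5 0 6 2 3 4 7 1
Walk LF starting at row 1, prepending L[row]:
  step 1: row=1, L[1]='$', prepend. Next row=LF[1]=0
  step 2: row=0, L[0]='t', prepend. Next row=LF[0]=5
  step 3: row=5, L[5]='p', prepend. Next row=LF[5]=4
  step 4: row=4, L[4]='m', prepend. Next row=LF[4]=3
  step 5: row=3, L[3]='e', prepend. Next row=LF[3]=2
  step 6: row=2, L[2]='t', prepend. Next row=LF[2]=6
  step 7: row=6, L[6]='t', prepend. Next row=LF[6]=7
  step 8: row=7, L[7]='a', prepend. Next row=LF[7]=1
Reversed output: attempt$

Answer: attempt$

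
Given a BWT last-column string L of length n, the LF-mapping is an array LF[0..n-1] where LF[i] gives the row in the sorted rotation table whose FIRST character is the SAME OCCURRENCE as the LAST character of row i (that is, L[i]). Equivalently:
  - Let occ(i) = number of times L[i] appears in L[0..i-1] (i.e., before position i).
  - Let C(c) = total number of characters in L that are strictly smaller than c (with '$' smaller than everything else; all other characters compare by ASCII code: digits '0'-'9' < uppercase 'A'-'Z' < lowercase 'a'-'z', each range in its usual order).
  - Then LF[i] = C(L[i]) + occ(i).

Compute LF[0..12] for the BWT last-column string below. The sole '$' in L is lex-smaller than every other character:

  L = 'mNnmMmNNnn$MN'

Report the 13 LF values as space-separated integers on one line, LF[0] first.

Char counts: '$':1, 'M':2, 'N':4, 'm':3, 'n':3
C (first-col start): C('$')=0, C('M')=1, C('N')=3, C('m')=7, C('n')=10
L[0]='m': occ=0, LF[0]=C('m')+0=7+0=7
L[1]='N': occ=0, LF[1]=C('N')+0=3+0=3
L[2]='n': occ=0, LF[2]=C('n')+0=10+0=10
L[3]='m': occ=1, LF[3]=C('m')+1=7+1=8
L[4]='M': occ=0, LF[4]=C('M')+0=1+0=1
L[5]='m': occ=2, LF[5]=C('m')+2=7+2=9
L[6]='N': occ=1, LF[6]=C('N')+1=3+1=4
L[7]='N': occ=2, LF[7]=C('N')+2=3+2=5
L[8]='n': occ=1, LF[8]=C('n')+1=10+1=11
L[9]='n': occ=2, LF[9]=C('n')+2=10+2=12
L[10]='$': occ=0, LF[10]=C('$')+0=0+0=0
L[11]='M': occ=1, LF[11]=C('M')+1=1+1=2
L[12]='N': occ=3, LF[12]=C('N')+3=3+3=6

Answer: 7 3 10 8 1 9 4 5 11 12 0 2 6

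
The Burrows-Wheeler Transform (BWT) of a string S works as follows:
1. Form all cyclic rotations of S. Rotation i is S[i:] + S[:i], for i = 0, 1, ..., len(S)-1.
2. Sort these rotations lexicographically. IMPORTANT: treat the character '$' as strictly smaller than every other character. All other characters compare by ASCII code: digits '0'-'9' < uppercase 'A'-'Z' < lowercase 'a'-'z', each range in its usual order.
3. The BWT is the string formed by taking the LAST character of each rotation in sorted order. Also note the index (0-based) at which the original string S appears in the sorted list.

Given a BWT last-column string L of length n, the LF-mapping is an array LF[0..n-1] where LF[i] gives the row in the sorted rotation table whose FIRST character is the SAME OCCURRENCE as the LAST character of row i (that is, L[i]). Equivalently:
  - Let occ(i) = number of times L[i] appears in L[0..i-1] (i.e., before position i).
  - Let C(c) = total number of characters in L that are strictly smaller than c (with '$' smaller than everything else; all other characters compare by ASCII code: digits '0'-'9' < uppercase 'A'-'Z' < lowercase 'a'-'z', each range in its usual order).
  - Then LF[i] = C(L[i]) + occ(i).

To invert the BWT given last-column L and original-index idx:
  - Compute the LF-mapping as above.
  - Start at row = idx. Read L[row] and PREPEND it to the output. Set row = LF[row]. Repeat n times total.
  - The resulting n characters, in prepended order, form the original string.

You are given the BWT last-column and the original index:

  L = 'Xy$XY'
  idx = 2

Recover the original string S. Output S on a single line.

LF mapping: 1 4 0 2 3
Walk LF starting at row 2, prepending L[row]:
  step 1: row=2, L[2]='$', prepend. Next row=LF[2]=0
  step 2: row=0, L[0]='X', prepend. Next row=LF[0]=1
  step 3: row=1, L[1]='y', prepend. Next row=LF[1]=4
  step 4: row=4, L[4]='Y', prepend. Next row=LF[4]=3
  step 5: row=3, L[3]='X', prepend. Next row=LF[3]=2
Reversed output: XYyX$

Answer: XYyX$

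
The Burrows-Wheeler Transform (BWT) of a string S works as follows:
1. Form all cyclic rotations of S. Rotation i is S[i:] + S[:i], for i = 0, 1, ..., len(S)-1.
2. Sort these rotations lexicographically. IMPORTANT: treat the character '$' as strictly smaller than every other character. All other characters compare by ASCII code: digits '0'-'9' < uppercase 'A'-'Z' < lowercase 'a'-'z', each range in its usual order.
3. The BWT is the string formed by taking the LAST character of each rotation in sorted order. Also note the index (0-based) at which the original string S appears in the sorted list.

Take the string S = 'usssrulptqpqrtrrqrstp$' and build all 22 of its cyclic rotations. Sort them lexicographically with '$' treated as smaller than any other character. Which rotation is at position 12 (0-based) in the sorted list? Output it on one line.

All 22 rotations (rotation i = S[i:]+S[:i]):
  rot[0] = usssrulptqpqrtrrqrstp$
  rot[1] = sssrulptqpqrtrrqrstp$u
  rot[2] = ssrulptqpqrtrrqrstp$us
  rot[3] = srulptqpqrtrrqrstp$uss
  rot[4] = rulptqpqrtrrqrstp$usss
  rot[5] = ulptqpqrtrrqrstp$usssr
  rot[6] = lptqpqrtrrqrstp$usssru
  rot[7] = ptqpqrtrrqrstp$usssrul
  rot[8] = tqpqrtrrqrstp$usssrulp
  rot[9] = qpqrtrrqrstp$usssrulpt
  rot[10] = pqrtrrqrstp$usssrulptq
  rot[11] = qrtrrqrstp$usssrulptqp
  rot[12] = rtrrqrstp$usssrulptqpq
  rot[13] = trrqrstp$usssrulptqpqr
  rot[14] = rrqrstp$usssrulptqpqrt
  rot[15] = rqrstp$usssrulptqpqrtr
  rot[16] = qrstp$usssrulptqpqrtrr
  rot[17] = rstp$usssrulptqpqrtrrq
  rot[18] = stp$usssrulptqpqrtrrqr
  rot[19] = tp$usssrulptqpqrtrrqrs
  rot[20] = p$usssrulptqpqrtrrqrst
  rot[21] = $usssrulptqpqrtrrqrstp
Sorted (with $ < everything):
  sorted[0] = $usssrulptqpqrtrrqrstp
  sorted[1] = lptqpqrtrrqrstp$usssru
  sorted[2] = p$usssrulptqpqrtrrqrst
  sorted[3] = pqrtrrqrstp$usssrulptq
  sorted[4] = ptqpqrtrrqrstp$usssrul
  sorted[5] = qpqrtrrqrstp$usssrulpt
  sorted[6] = qrstp$usssrulptqpqrtrr
  sorted[7] = qrtrrqrstp$usssrulptqp
  sorted[8] = rqrstp$usssrulptqpqrtr
  sorted[9] = rrqrstp$usssrulptqpqrt
  sorted[10] = rstp$usssrulptqpqrtrrq
  sorted[11] = rtrrqrstp$usssrulptqpq
  sorted[12] = rulptqpqrtrrqrstp$usss
  sorted[13] = srulptqpqrtrrqrstp$uss
  sorted[14] = ssrulptqpqrtrrqrstp$us
  sorted[15] = sssrulptqpqrtrrqrstp$u
  sorted[16] = stp$usssrulptqpqrtrrqr
  sorted[17] = tp$usssrulptqpqrtrrqrs
  sorted[18] = tqpqrtrrqrstp$usssrulp
  sorted[19] = trrqrstp$usssrulptqpqr
  sorted[20] = ulptqpqrtrrqrstp$usssr
  sorted[21] = usssrulptqpqrtrrqrstp$
sorted[12] = rulptqpqrtrrqrstp$usss

Answer: rulptqpqrtrrqrstp$usss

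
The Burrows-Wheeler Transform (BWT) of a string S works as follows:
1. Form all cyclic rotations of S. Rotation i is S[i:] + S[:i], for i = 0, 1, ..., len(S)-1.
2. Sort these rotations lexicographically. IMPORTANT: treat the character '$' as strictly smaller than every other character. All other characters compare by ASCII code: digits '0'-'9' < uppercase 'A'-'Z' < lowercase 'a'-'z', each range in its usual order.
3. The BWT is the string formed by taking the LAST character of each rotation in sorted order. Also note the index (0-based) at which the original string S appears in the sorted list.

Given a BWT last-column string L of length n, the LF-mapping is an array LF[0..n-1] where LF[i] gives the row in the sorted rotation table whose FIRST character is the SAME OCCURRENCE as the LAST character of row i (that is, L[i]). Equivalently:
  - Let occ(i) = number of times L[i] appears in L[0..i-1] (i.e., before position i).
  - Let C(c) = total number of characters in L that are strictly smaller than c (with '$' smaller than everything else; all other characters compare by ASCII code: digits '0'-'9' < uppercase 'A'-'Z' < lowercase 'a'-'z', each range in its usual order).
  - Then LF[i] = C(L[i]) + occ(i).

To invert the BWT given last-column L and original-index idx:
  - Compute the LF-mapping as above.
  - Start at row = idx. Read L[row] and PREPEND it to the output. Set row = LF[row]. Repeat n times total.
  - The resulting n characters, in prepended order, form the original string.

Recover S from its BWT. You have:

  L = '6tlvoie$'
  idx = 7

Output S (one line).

Answer: violet6$

Derivation:
LF mapping: 1 6 4 7 5 3 2 0
Walk LF starting at row 7, prepending L[row]:
  step 1: row=7, L[7]='$', prepend. Next row=LF[7]=0
  step 2: row=0, L[0]='6', prepend. Next row=LF[0]=1
  step 3: row=1, L[1]='t', prepend. Next row=LF[1]=6
  step 4: row=6, L[6]='e', prepend. Next row=LF[6]=2
  step 5: row=2, L[2]='l', prepend. Next row=LF[2]=4
  step 6: row=4, L[4]='o', prepend. Next row=LF[4]=5
  step 7: row=5, L[5]='i', prepend. Next row=LF[5]=3
  step 8: row=3, L[3]='v', prepend. Next row=LF[3]=7
Reversed output: violet6$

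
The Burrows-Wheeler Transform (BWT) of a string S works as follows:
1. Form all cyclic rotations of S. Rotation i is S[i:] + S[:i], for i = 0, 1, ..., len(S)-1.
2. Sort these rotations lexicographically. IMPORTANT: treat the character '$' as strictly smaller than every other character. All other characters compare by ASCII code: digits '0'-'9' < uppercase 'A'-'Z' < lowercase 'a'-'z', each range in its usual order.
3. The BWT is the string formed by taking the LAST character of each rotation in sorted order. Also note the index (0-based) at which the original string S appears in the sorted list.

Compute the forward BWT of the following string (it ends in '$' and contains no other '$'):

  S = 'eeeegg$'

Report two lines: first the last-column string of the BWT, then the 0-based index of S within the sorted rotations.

All 7 rotations (rotation i = S[i:]+S[:i]):
  rot[0] = eeeegg$
  rot[1] = eeegg$e
  rot[2] = eegg$ee
  rot[3] = egg$eee
  rot[4] = gg$eeee
  rot[5] = g$eeeeg
  rot[6] = $eeeegg
Sorted (with $ < everything):
  sorted[0] = $eeeegg  (last char: 'g')
  sorted[1] = eeeegg$  (last char: '$')
  sorted[2] = eeegg$e  (last char: 'e')
  sorted[3] = eegg$ee  (last char: 'e')
  sorted[4] = egg$eee  (last char: 'e')
  sorted[5] = g$eeeeg  (last char: 'g')
  sorted[6] = gg$eeee  (last char: 'e')
Last column: g$eeege
Original string S is at sorted index 1

Answer: g$eeege
1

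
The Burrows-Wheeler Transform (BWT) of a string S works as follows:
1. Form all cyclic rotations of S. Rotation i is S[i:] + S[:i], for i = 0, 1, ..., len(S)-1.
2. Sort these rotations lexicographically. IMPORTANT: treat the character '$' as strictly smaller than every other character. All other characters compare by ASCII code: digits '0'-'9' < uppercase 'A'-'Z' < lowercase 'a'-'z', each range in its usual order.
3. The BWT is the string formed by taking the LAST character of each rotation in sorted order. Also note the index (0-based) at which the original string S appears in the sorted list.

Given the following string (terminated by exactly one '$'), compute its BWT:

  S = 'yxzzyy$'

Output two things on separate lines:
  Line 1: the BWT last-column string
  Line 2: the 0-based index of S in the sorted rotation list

Answer: yyy$zzx
3

Derivation:
All 7 rotations (rotation i = S[i:]+S[:i]):
  rot[0] = yxzzyy$
  rot[1] = xzzyy$y
  rot[2] = zzyy$yx
  rot[3] = zyy$yxz
  rot[4] = yy$yxzz
  rot[5] = y$yxzzy
  rot[6] = $yxzzyy
Sorted (with $ < everything):
  sorted[0] = $yxzzyy  (last char: 'y')
  sorted[1] = xzzyy$y  (last char: 'y')
  sorted[2] = y$yxzzy  (last char: 'y')
  sorted[3] = yxzzyy$  (last char: '$')
  sorted[4] = yy$yxzz  (last char: 'z')
  sorted[5] = zyy$yxz  (last char: 'z')
  sorted[6] = zzyy$yx  (last char: 'x')
Last column: yyy$zzx
Original string S is at sorted index 3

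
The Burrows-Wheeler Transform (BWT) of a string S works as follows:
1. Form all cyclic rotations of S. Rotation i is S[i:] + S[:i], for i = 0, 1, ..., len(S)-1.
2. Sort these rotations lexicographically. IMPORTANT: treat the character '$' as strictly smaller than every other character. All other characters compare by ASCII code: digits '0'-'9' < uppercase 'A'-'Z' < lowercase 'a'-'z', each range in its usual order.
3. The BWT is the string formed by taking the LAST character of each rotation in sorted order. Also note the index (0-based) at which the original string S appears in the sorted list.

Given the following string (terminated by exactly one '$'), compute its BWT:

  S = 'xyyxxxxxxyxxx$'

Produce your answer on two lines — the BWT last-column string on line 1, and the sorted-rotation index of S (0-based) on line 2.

All 14 rotations (rotation i = S[i:]+S[:i]):
  rot[0] = xyyxxxxxxyxxx$
  rot[1] = yyxxxxxxyxxx$x
  rot[2] = yxxxxxxyxxx$xy
  rot[3] = xxxxxxyxxx$xyy
  rot[4] = xxxxxyxxx$xyyx
  rot[5] = xxxxyxxx$xyyxx
  rot[6] = xxxyxxx$xyyxxx
  rot[7] = xxyxxx$xyyxxxx
  rot[8] = xyxxx$xyyxxxxx
  rot[9] = yxxx$xyyxxxxxx
  rot[10] = xxx$xyyxxxxxxy
  rot[11] = xx$xyyxxxxxxyx
  rot[12] = x$xyyxxxxxxyxx
  rot[13] = $xyyxxxxxxyxxx
Sorted (with $ < everything):
  sorted[0] = $xyyxxxxxxyxxx  (last char: 'x')
  sorted[1] = x$xyyxxxxxxyxx  (last char: 'x')
  sorted[2] = xx$xyyxxxxxxyx  (last char: 'x')
  sorted[3] = xxx$xyyxxxxxxy  (last char: 'y')
  sorted[4] = xxxxxxyxxx$xyy  (last char: 'y')
  sorted[5] = xxxxxyxxx$xyyx  (last char: 'x')
  sorted[6] = xxxxyxxx$xyyxx  (last char: 'x')
  sorted[7] = xxxyxxx$xyyxxx  (last char: 'x')
  sorted[8] = xxyxxx$xyyxxxx  (last char: 'x')
  sorted[9] = xyxxx$xyyxxxxx  (last char: 'x')
  sorted[10] = xyyxxxxxxyxxx$  (last char: '$')
  sorted[11] = yxxx$xyyxxxxxx  (last char: 'x')
  sorted[12] = yxxxxxxyxxx$xy  (last char: 'y')
  sorted[13] = yyxxxxxxyxxx$x  (last char: 'x')
Last column: xxxyyxxxxx$xyx
Original string S is at sorted index 10

Answer: xxxyyxxxxx$xyx
10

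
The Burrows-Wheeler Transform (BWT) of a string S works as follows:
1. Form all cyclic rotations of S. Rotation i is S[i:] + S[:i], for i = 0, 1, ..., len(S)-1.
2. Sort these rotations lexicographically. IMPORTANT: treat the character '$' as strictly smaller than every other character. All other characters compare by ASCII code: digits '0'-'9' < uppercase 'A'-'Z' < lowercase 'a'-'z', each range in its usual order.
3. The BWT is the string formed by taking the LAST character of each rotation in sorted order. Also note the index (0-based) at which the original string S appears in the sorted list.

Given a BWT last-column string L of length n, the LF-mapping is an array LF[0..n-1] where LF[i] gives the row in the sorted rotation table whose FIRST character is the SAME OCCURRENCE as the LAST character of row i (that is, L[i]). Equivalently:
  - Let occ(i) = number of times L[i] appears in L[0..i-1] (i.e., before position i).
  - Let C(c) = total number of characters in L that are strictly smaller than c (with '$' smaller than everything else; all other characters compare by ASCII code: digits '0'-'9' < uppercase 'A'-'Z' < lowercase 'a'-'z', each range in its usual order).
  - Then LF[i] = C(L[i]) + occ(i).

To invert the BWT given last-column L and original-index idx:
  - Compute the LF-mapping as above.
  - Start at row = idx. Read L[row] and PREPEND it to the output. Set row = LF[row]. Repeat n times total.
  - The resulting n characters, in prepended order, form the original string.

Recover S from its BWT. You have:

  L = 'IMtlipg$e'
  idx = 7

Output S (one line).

LF mapping: 1 2 8 6 5 7 4 0 3
Walk LF starting at row 7, prepending L[row]:
  step 1: row=7, L[7]='$', prepend. Next row=LF[7]=0
  step 2: row=0, L[0]='I', prepend. Next row=LF[0]=1
  step 3: row=1, L[1]='M', prepend. Next row=LF[1]=2
  step 4: row=2, L[2]='t', prepend. Next row=LF[2]=8
  step 5: row=8, L[8]='e', prepend. Next row=LF[8]=3
  step 6: row=3, L[3]='l', prepend. Next row=LF[3]=6
  step 7: row=6, L[6]='g', prepend. Next row=LF[6]=4
  step 8: row=4, L[4]='i', prepend. Next row=LF[4]=5
  step 9: row=5, L[5]='p', prepend. Next row=LF[5]=7
Reversed output: pigletMI$

Answer: pigletMI$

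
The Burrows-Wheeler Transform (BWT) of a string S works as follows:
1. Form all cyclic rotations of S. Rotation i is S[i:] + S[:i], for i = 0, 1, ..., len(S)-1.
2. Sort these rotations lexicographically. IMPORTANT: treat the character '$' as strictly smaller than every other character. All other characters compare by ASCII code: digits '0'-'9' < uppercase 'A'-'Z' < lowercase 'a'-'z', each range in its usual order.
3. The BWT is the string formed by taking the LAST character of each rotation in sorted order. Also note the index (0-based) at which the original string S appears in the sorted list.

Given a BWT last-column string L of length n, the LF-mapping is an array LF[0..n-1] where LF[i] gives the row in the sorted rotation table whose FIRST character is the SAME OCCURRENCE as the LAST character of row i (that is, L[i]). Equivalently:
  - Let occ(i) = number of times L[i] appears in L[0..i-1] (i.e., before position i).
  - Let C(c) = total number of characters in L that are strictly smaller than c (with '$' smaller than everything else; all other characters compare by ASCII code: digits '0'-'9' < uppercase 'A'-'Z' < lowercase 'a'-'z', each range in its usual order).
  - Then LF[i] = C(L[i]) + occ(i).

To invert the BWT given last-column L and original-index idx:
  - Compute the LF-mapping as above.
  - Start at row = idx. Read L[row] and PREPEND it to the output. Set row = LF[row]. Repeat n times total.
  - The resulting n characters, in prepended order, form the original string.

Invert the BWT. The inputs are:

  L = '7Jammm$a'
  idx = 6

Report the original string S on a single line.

Answer: mammaJ7$

Derivation:
LF mapping: 1 2 3 5 6 7 0 4
Walk LF starting at row 6, prepending L[row]:
  step 1: row=6, L[6]='$', prepend. Next row=LF[6]=0
  step 2: row=0, L[0]='7', prepend. Next row=LF[0]=1
  step 3: row=1, L[1]='J', prepend. Next row=LF[1]=2
  step 4: row=2, L[2]='a', prepend. Next row=LF[2]=3
  step 5: row=3, L[3]='m', prepend. Next row=LF[3]=5
  step 6: row=5, L[5]='m', prepend. Next row=LF[5]=7
  step 7: row=7, L[7]='a', prepend. Next row=LF[7]=4
  step 8: row=4, L[4]='m', prepend. Next row=LF[4]=6
Reversed output: mammaJ7$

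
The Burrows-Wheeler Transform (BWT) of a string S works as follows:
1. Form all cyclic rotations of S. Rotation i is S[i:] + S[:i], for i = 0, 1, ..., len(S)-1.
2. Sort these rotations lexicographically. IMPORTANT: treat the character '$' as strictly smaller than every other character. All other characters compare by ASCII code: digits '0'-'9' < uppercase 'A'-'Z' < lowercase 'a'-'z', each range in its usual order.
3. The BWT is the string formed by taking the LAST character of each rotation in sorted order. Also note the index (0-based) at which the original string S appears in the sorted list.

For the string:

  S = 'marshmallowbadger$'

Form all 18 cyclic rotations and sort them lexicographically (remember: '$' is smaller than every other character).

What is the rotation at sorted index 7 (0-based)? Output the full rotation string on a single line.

All 18 rotations (rotation i = S[i:]+S[:i]):
  rot[0] = marshmallowbadger$
  rot[1] = arshmallowbadger$m
  rot[2] = rshmallowbadger$ma
  rot[3] = shmallowbadger$mar
  rot[4] = hmallowbadger$mars
  rot[5] = mallowbadger$marsh
  rot[6] = allowbadger$marshm
  rot[7] = llowbadger$marshma
  rot[8] = lowbadger$marshmal
  rot[9] = owbadger$marshmall
  rot[10] = wbadger$marshmallo
  rot[11] = badger$marshmallow
  rot[12] = adger$marshmallowb
  rot[13] = dger$marshmallowba
  rot[14] = ger$marshmallowbad
  rot[15] = er$marshmallowbadg
  rot[16] = r$marshmallowbadge
  rot[17] = $marshmallowbadger
Sorted (with $ < everything):
  sorted[0] = $marshmallowbadger
  sorted[1] = adger$marshmallowb
  sorted[2] = allowbadger$marshm
  sorted[3] = arshmallowbadger$m
  sorted[4] = badger$marshmallow
  sorted[5] = dger$marshmallowba
  sorted[6] = er$marshmallowbadg
  sorted[7] = ger$marshmallowbad
  sorted[8] = hmallowbadger$mars
  sorted[9] = llowbadger$marshma
  sorted[10] = lowbadger$marshmal
  sorted[11] = mallowbadger$marsh
  sorted[12] = marshmallowbadger$
  sorted[13] = owbadger$marshmall
  sorted[14] = r$marshmallowbadge
  sorted[15] = rshmallowbadger$ma
  sorted[16] = shmallowbadger$mar
  sorted[17] = wbadger$marshmallo
sorted[7] = ger$marshmallowbad

Answer: ger$marshmallowbad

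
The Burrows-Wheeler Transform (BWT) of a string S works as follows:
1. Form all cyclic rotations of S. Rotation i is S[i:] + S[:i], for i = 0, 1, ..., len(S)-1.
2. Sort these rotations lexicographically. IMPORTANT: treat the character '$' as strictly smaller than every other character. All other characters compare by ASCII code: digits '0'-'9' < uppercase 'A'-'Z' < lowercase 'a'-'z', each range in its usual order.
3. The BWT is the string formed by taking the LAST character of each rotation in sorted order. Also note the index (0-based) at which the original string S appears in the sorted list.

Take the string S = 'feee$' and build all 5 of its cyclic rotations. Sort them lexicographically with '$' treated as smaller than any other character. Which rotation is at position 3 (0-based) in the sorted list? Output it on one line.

All 5 rotations (rotation i = S[i:]+S[:i]):
  rot[0] = feee$
  rot[1] = eee$f
  rot[2] = ee$fe
  rot[3] = e$fee
  rot[4] = $feee
Sorted (with $ < everything):
  sorted[0] = $feee
  sorted[1] = e$fee
  sorted[2] = ee$fe
  sorted[3] = eee$f
  sorted[4] = feee$
sorted[3] = eee$f

Answer: eee$f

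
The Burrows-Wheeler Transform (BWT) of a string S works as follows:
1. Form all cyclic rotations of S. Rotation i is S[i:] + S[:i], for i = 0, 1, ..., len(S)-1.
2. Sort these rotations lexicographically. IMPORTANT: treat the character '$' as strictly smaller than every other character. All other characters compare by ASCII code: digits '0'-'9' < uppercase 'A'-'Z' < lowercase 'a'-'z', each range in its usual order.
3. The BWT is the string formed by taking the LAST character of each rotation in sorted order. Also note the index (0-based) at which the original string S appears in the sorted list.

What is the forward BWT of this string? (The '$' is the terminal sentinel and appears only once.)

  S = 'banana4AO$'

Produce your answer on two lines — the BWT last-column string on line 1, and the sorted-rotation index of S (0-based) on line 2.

Answer: Oa4Annb$aa
7

Derivation:
All 10 rotations (rotation i = S[i:]+S[:i]):
  rot[0] = banana4AO$
  rot[1] = anana4AO$b
  rot[2] = nana4AO$ba
  rot[3] = ana4AO$ban
  rot[4] = na4AO$bana
  rot[5] = a4AO$banan
  rot[6] = 4AO$banana
  rot[7] = AO$banana4
  rot[8] = O$banana4A
  rot[9] = $banana4AO
Sorted (with $ < everything):
  sorted[0] = $banana4AO  (last char: 'O')
  sorted[1] = 4AO$banana  (last char: 'a')
  sorted[2] = AO$banana4  (last char: '4')
  sorted[3] = O$banana4A  (last char: 'A')
  sorted[4] = a4AO$banan  (last char: 'n')
  sorted[5] = ana4AO$ban  (last char: 'n')
  sorted[6] = anana4AO$b  (last char: 'b')
  sorted[7] = banana4AO$  (last char: '$')
  sorted[8] = na4AO$bana  (last char: 'a')
  sorted[9] = nana4AO$ba  (last char: 'a')
Last column: Oa4Annb$aa
Original string S is at sorted index 7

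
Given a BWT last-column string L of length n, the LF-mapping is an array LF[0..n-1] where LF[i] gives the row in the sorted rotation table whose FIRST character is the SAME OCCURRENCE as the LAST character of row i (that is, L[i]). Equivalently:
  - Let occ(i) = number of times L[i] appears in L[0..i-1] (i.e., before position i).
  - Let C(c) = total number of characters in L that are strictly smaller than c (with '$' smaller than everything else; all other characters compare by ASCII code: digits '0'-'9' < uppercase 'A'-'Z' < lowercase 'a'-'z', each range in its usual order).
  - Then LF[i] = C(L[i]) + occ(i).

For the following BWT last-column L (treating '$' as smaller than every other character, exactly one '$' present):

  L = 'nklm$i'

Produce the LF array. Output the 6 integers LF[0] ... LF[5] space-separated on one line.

Char counts: '$':1, 'i':1, 'k':1, 'l':1, 'm':1, 'n':1
C (first-col start): C('$')=0, C('i')=1, C('k')=2, C('l')=3, C('m')=4, C('n')=5
L[0]='n': occ=0, LF[0]=C('n')+0=5+0=5
L[1]='k': occ=0, LF[1]=C('k')+0=2+0=2
L[2]='l': occ=0, LF[2]=C('l')+0=3+0=3
L[3]='m': occ=0, LF[3]=C('m')+0=4+0=4
L[4]='$': occ=0, LF[4]=C('$')+0=0+0=0
L[5]='i': occ=0, LF[5]=C('i')+0=1+0=1

Answer: 5 2 3 4 0 1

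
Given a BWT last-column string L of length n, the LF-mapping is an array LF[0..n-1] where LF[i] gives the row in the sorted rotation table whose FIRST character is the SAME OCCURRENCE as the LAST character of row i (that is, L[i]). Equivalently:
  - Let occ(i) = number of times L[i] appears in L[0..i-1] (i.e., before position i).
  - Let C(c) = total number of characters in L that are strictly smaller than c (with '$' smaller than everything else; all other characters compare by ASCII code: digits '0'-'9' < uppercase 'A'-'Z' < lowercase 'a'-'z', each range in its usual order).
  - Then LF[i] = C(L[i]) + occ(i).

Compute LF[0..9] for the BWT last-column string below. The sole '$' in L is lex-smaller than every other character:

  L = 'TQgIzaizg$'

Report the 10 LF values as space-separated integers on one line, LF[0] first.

Answer: 3 2 5 1 8 4 7 9 6 0

Derivation:
Char counts: '$':1, 'I':1, 'Q':1, 'T':1, 'a':1, 'g':2, 'i':1, 'z':2
C (first-col start): C('$')=0, C('I')=1, C('Q')=2, C('T')=3, C('a')=4, C('g')=5, C('i')=7, C('z')=8
L[0]='T': occ=0, LF[0]=C('T')+0=3+0=3
L[1]='Q': occ=0, LF[1]=C('Q')+0=2+0=2
L[2]='g': occ=0, LF[2]=C('g')+0=5+0=5
L[3]='I': occ=0, LF[3]=C('I')+0=1+0=1
L[4]='z': occ=0, LF[4]=C('z')+0=8+0=8
L[5]='a': occ=0, LF[5]=C('a')+0=4+0=4
L[6]='i': occ=0, LF[6]=C('i')+0=7+0=7
L[7]='z': occ=1, LF[7]=C('z')+1=8+1=9
L[8]='g': occ=1, LF[8]=C('g')+1=5+1=6
L[9]='$': occ=0, LF[9]=C('$')+0=0+0=0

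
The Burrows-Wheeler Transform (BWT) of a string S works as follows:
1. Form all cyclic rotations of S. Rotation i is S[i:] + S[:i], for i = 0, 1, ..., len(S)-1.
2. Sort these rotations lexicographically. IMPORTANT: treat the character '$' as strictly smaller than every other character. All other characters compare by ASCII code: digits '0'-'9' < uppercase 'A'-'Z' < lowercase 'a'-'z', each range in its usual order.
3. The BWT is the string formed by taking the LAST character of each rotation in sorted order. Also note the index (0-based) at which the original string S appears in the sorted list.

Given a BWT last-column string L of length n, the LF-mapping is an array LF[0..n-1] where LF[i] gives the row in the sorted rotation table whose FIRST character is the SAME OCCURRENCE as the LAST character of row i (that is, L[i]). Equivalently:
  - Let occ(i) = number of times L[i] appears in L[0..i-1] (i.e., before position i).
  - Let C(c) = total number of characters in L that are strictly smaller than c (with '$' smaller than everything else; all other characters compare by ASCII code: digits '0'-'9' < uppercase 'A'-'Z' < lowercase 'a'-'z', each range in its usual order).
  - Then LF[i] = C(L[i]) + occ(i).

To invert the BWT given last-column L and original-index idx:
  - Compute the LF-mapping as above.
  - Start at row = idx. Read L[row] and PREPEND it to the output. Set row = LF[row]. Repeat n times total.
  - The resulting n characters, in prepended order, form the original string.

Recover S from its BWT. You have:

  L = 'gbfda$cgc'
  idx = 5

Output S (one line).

Answer: dcfbacgg$

Derivation:
LF mapping: 7 2 6 5 1 0 3 8 4
Walk LF starting at row 5, prepending L[row]:
  step 1: row=5, L[5]='$', prepend. Next row=LF[5]=0
  step 2: row=0, L[0]='g', prepend. Next row=LF[0]=7
  step 3: row=7, L[7]='g', prepend. Next row=LF[7]=8
  step 4: row=8, L[8]='c', prepend. Next row=LF[8]=4
  step 5: row=4, L[4]='a', prepend. Next row=LF[4]=1
  step 6: row=1, L[1]='b', prepend. Next row=LF[1]=2
  step 7: row=2, L[2]='f', prepend. Next row=LF[2]=6
  step 8: row=6, L[6]='c', prepend. Next row=LF[6]=3
  step 9: row=3, L[3]='d', prepend. Next row=LF[3]=5
Reversed output: dcfbacgg$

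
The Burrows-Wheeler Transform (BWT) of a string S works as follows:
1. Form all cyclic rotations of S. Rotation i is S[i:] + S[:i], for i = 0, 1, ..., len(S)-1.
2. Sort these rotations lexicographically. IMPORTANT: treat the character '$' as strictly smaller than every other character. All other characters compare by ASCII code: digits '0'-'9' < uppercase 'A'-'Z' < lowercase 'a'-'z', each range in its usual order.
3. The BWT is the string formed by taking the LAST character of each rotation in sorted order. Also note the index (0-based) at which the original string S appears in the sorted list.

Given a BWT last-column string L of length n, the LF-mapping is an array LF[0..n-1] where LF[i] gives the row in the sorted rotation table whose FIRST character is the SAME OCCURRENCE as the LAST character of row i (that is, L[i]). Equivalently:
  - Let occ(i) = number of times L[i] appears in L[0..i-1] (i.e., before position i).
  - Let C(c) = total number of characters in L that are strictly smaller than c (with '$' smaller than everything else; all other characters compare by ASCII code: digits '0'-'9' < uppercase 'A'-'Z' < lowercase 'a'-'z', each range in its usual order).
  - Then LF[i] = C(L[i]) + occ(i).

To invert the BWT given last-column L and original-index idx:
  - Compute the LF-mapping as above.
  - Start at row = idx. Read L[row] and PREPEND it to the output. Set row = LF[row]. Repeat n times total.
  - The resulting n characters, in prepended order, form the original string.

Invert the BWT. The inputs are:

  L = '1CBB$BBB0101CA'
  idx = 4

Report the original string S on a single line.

Answer: 1B1BB0BACC0B1$

Derivation:
LF mapping: 3 12 7 8 0 9 10 11 1 4 2 5 13 6
Walk LF starting at row 4, prepending L[row]:
  step 1: row=4, L[4]='$', prepend. Next row=LF[4]=0
  step 2: row=0, L[0]='1', prepend. Next row=LF[0]=3
  step 3: row=3, L[3]='B', prepend. Next row=LF[3]=8
  step 4: row=8, L[8]='0', prepend. Next row=LF[8]=1
  step 5: row=1, L[1]='C', prepend. Next row=LF[1]=12
  step 6: row=12, L[12]='C', prepend. Next row=LF[12]=13
  step 7: row=13, L[13]='A', prepend. Next row=LF[13]=6
  step 8: row=6, L[6]='B', prepend. Next row=LF[6]=10
  step 9: row=10, L[10]='0', prepend. Next row=LF[10]=2
  step 10: row=2, L[2]='B', prepend. Next row=LF[2]=7
  step 11: row=7, L[7]='B', prepend. Next row=LF[7]=11
  step 12: row=11, L[11]='1', prepend. Next row=LF[11]=5
  step 13: row=5, L[5]='B', prepend. Next row=LF[5]=9
  step 14: row=9, L[9]='1', prepend. Next row=LF[9]=4
Reversed output: 1B1BB0BACC0B1$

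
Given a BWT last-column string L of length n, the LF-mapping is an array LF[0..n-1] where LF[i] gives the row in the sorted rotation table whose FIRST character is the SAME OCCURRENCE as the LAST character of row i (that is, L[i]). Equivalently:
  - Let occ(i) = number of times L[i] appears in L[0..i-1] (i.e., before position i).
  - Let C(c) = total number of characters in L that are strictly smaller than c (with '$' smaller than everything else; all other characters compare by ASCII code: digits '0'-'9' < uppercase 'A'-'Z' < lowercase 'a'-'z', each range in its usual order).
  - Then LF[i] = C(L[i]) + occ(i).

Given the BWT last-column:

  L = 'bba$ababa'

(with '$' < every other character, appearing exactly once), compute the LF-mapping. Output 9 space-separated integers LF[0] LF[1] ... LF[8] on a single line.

Answer: 5 6 1 0 2 7 3 8 4

Derivation:
Char counts: '$':1, 'a':4, 'b':4
C (first-col start): C('$')=0, C('a')=1, C('b')=5
L[0]='b': occ=0, LF[0]=C('b')+0=5+0=5
L[1]='b': occ=1, LF[1]=C('b')+1=5+1=6
L[2]='a': occ=0, LF[2]=C('a')+0=1+0=1
L[3]='$': occ=0, LF[3]=C('$')+0=0+0=0
L[4]='a': occ=1, LF[4]=C('a')+1=1+1=2
L[5]='b': occ=2, LF[5]=C('b')+2=5+2=7
L[6]='a': occ=2, LF[6]=C('a')+2=1+2=3
L[7]='b': occ=3, LF[7]=C('b')+3=5+3=8
L[8]='a': occ=3, LF[8]=C('a')+3=1+3=4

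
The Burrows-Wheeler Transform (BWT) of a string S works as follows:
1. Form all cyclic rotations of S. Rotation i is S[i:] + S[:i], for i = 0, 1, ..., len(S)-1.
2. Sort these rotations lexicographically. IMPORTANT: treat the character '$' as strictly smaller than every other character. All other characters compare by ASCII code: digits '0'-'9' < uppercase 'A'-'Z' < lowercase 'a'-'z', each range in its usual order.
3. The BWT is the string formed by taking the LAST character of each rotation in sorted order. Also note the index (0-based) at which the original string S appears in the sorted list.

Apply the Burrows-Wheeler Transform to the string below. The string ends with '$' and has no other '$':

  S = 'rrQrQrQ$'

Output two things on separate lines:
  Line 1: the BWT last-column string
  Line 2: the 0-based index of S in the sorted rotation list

Answer: QrrrQQr$
7

Derivation:
All 8 rotations (rotation i = S[i:]+S[:i]):
  rot[0] = rrQrQrQ$
  rot[1] = rQrQrQ$r
  rot[2] = QrQrQ$rr
  rot[3] = rQrQ$rrQ
  rot[4] = QrQ$rrQr
  rot[5] = rQ$rrQrQ
  rot[6] = Q$rrQrQr
  rot[7] = $rrQrQrQ
Sorted (with $ < everything):
  sorted[0] = $rrQrQrQ  (last char: 'Q')
  sorted[1] = Q$rrQrQr  (last char: 'r')
  sorted[2] = QrQ$rrQr  (last char: 'r')
  sorted[3] = QrQrQ$rr  (last char: 'r')
  sorted[4] = rQ$rrQrQ  (last char: 'Q')
  sorted[5] = rQrQ$rrQ  (last char: 'Q')
  sorted[6] = rQrQrQ$r  (last char: 'r')
  sorted[7] = rrQrQrQ$  (last char: '$')
Last column: QrrrQQr$
Original string S is at sorted index 7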